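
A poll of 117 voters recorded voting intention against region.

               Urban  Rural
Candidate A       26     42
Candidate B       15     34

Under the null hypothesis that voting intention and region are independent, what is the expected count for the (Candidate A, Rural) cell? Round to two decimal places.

Row total (Candidate A) = 68; column total (Rural) = 76; grand total N = 117.
Expected count = (row total × column total) / N = 68 × 76 / 117 = 44.17.

44.17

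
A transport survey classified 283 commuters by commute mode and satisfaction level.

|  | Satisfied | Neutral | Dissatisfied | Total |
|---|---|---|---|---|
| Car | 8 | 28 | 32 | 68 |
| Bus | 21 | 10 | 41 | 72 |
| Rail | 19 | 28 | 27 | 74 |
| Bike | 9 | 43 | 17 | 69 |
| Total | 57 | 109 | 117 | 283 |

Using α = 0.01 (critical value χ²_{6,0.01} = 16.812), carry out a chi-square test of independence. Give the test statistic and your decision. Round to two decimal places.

39.61; reject H₀

Grand total N = 283.
Expected counts (row total × column total / N):
  Car, Satisfied: 68×57/283 = 13.696
  Car, Neutral: 68×109/283 = 26.191
  Car, Dissatisfied: 68×117/283 = 28.113
  Bus, Satisfied: 72×57/283 = 14.502
  Bus, Neutral: 72×109/283 = 27.731
  Bus, Dissatisfied: 72×117/283 = 29.767
  Rail, Satisfied: 74×57/283 = 14.905
  Rail, Neutral: 74×109/283 = 28.502
  Rail, Dissatisfied: 74×117/283 = 30.594
  Bike, Satisfied: 69×57/283 = 13.898
  Bike, Neutral: 69×109/283 = 26.576
  Bike, Dissatisfied: 69×117/283 = 28.527
Contributions (O − E)²/E:
  (8 − 13.696)²/13.696 = 2.3689
  (28 − 26.191)²/26.191 = 0.1249
  (32 − 28.113)²/28.113 = 0.5374
  (21 − 14.502)²/14.502 = 2.9116
  (10 − 27.731)²/27.731 = 11.3371
  (41 − 29.767)²/29.767 = 4.2389
  (19 − 14.905)²/14.905 = 1.1251
  (28 − 28.502)²/28.502 = 0.0088
  (27 − 30.594)²/30.594 = 0.4222
  (9 − 13.898)²/13.898 = 1.7262
  (43 − 26.576)²/26.576 = 10.1501
  (17 − 28.527)²/28.527 = 4.6578
χ² = 2.3689 + 0.1249 + 0.5374 + 2.9116 + 11.3371 + 4.2389 + 1.1251 + 0.0088 + 0.4222 + 1.7262 + 10.1501 + 4.6578 = 39.61
df = (4−1)(3−1) = 6. Since 39.61 > 16.812, reject the null hypothesis of independence at α = 0.01.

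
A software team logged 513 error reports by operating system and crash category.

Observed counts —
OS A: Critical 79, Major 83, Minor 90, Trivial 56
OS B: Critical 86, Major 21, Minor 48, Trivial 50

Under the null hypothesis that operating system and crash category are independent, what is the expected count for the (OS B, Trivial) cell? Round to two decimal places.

Row total (OS B) = 205; column total (Trivial) = 106; grand total N = 513.
Expected count = (row total × column total) / N = 205 × 106 / 513 = 42.36.

42.36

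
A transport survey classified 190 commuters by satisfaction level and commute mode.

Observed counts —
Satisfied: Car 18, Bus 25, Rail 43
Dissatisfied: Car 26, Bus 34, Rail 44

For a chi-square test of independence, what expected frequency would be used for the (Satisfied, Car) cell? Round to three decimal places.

19.916

Row total (Satisfied) = 86; column total (Car) = 44; grand total N = 190.
Expected count = (row total × column total) / N = 86 × 44 / 190 = 19.916.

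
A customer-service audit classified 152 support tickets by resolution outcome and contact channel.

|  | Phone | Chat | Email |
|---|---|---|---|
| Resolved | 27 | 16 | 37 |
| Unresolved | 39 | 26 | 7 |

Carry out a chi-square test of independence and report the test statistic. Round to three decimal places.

24.665

Row totals: 80, 72. Column totals: 66, 42, 44. Grand total N = 152.
Expected counts (row total × column total / N):
  Resolved, Phone: 80×66/152 = 34.7368
  Resolved, Chat: 80×42/152 = 22.1053
  Resolved, Email: 80×44/152 = 23.1579
  Unresolved, Phone: 72×66/152 = 31.2632
  Unresolved, Chat: 72×42/152 = 19.8947
  Unresolved, Email: 72×44/152 = 20.8421
Contributions (O − E)²/E:
  (27 − 34.7368)²/34.7368 = 1.7232
  (16 − 22.1053)²/22.1053 = 1.6862
  (37 − 23.1579)²/23.1579 = 8.2738
  (39 − 31.2632)²/31.2632 = 1.9146
  (26 − 19.8947)²/19.8947 = 1.8736
  (7 − 20.8421)²/20.8421 = 9.1931
χ² = 1.7232 + 1.6862 + 8.2738 + 1.9146 + 1.8736 + 9.1931 = 24.665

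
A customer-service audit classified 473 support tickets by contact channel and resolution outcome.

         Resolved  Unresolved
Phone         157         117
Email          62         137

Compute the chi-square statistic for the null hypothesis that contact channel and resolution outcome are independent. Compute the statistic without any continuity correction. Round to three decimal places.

Row totals: 274, 199. Column totals: 219, 254. Grand total N = 473.
Expected counts (row total × column total / N):
  Phone, Resolved: 274×219/473 = 126.8626
  Phone, Unresolved: 274×254/473 = 147.1374
  Email, Resolved: 199×219/473 = 92.1374
  Email, Unresolved: 199×254/473 = 106.8626
Contributions (O − E)²/E:
  (157 − 126.8626)²/126.8626 = 7.1594
  (117 − 147.1374)²/147.1374 = 6.1729
  (62 − 92.1374)²/92.1374 = 9.8577
  (137 − 106.8626)²/106.8626 = 8.4994
χ² = 7.1594 + 6.1729 + 9.8577 + 8.4994 = 31.689

31.689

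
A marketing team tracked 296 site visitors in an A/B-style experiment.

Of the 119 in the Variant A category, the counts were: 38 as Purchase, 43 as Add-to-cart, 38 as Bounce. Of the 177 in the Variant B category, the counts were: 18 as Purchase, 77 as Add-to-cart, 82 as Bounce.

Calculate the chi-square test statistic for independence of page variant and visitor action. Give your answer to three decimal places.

Row totals: 119, 177. Column totals: 56, 120, 120. Grand total N = 296.
Expected counts (row total × column total / N):
  Variant A, Purchase: 119×56/296 = 22.5135
  Variant A, Add-to-cart: 119×120/296 = 48.2432
  Variant A, Bounce: 119×120/296 = 48.2432
  Variant B, Purchase: 177×56/296 = 33.4865
  Variant B, Add-to-cart: 177×120/296 = 71.7568
  Variant B, Bounce: 177×120/296 = 71.7568
Contributions (O − E)²/E:
  (38 − 22.5135)²/22.5135 = 10.6528
  (43 − 48.2432)²/48.2432 = 0.5698
  (38 − 48.2432)²/48.2432 = 2.1749
  (18 − 33.4865)²/33.4865 = 7.1620
  (77 − 71.7568)²/71.7568 = 0.3831
  (82 − 71.7568)²/71.7568 = 1.4622
χ² = 10.6528 + 0.5698 + 2.1749 + 7.1620 + 0.3831 + 1.4622 = 22.405

22.405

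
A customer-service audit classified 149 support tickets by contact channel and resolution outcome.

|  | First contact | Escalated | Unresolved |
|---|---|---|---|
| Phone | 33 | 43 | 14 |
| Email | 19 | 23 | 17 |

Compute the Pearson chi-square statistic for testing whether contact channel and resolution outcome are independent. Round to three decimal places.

Row totals: 90, 59. Column totals: 52, 66, 31. Grand total N = 149.
Expected counts (row total × column total / N):
  Phone, First contact: 90×52/149 = 31.4094
  Phone, Escalated: 90×66/149 = 39.8658
  Phone, Unresolved: 90×31/149 = 18.7248
  Email, First contact: 59×52/149 = 20.5906
  Email, Escalated: 59×66/149 = 26.1342
  Email, Unresolved: 59×31/149 = 12.2752
Contributions (O − E)²/E:
  (33 − 31.4094)²/31.4094 = 0.0805
  (43 − 39.8658)²/39.8658 = 0.2464
  (14 − 18.7248)²/18.7248 = 1.1922
  (19 − 20.5906)²/20.5906 = 0.1229
  (23 − 26.1342)²/26.1342 = 0.3759
  (17 − 12.2752)²/12.2752 = 1.8186
χ² = 0.0805 + 0.2464 + 1.1922 + 0.1229 + 0.3759 + 1.8186 = 3.837

3.837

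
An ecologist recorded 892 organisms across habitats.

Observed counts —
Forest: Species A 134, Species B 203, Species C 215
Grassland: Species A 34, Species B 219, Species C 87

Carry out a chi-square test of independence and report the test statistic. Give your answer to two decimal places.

67.83

Row totals: 552, 340. Column totals: 168, 422, 302. Grand total N = 892.
Expected counts (row total × column total / N):
  Forest, Species A: 552×168/892 = 103.964
  Forest, Species B: 552×422/892 = 261.148
  Forest, Species C: 552×302/892 = 186.888
  Grassland, Species A: 340×168/892 = 64.036
  Grassland, Species B: 340×422/892 = 160.852
  Grassland, Species C: 340×302/892 = 115.112
Contributions (O − E)²/E:
  (134 − 103.964)²/103.964 = 8.6776
  (203 − 261.148)²/261.148 = 12.9474
  (215 − 186.888)²/186.888 = 4.2287
  (34 − 64.036)²/64.036 = 14.0883
  (219 − 160.852)²/160.852 = 21.0205
  (87 − 115.112)²/115.112 = 6.8654
χ² = 8.6776 + 12.9474 + 4.2287 + 14.0883 + 21.0205 + 6.8654 = 67.83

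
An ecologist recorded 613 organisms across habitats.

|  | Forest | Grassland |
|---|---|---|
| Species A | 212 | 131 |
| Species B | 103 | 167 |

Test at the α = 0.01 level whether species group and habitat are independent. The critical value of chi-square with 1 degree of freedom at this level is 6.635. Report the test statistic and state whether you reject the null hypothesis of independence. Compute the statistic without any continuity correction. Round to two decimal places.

33.85; reject H₀

Row totals: 343, 270. Column totals: 315, 298. Grand total N = 613.
Expected counts (row total × column total / N):
  Species A, Forest: 343×315/613 = 176.256
  Species A, Grassland: 343×298/613 = 166.744
  Species B, Forest: 270×315/613 = 138.744
  Species B, Grassland: 270×298/613 = 131.256
Contributions (O − E)²/E:
  (212 − 176.256)²/176.256 = 7.2487
  (131 − 166.744)²/166.744 = 7.6622
  (103 − 138.744)²/138.744 = 9.2086
  (167 − 131.256)²/131.256 = 9.7339
χ² = 7.2487 + 7.6622 + 9.2086 + 9.7339 = 33.85
df = (2−1)(2−1) = 1. Since 33.85 > 6.635, reject the null hypothesis of independence at α = 0.01.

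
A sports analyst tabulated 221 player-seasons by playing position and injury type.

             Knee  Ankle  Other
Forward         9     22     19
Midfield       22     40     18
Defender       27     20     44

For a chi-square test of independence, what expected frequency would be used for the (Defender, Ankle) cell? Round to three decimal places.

33.765

Row total (Defender) = 91; column total (Ankle) = 82; grand total N = 221.
Expected count = (row total × column total) / N = 91 × 82 / 221 = 33.765.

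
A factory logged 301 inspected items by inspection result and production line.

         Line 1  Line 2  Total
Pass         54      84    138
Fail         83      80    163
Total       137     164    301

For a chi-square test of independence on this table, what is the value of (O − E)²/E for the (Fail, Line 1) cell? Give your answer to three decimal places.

Row total (Fail) = 163; column total (Line 1) = 137; N = 301.
Expected count E = 163 × 137 / 301 = 74.1894.
Contribution = (O − E)²/E = (83 − 74.1894)² / 74.1894 = 1.046.

1.046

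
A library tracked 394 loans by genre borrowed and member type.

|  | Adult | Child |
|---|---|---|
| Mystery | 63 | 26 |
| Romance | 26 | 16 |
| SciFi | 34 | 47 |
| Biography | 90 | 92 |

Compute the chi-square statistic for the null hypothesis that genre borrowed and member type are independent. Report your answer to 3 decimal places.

17.387

Row totals: 89, 42, 81, 182. Column totals: 213, 181. Grand total N = 394.
Expected counts (row total × column total / N):
  Mystery, Adult: 89×213/394 = 48.11421
  Mystery, Child: 89×181/394 = 40.88579
  Romance, Adult: 42×213/394 = 22.70558
  Romance, Child: 42×181/394 = 19.29442
  SciFi, Adult: 81×213/394 = 43.78934
  SciFi, Child: 81×181/394 = 37.21066
  Biography, Adult: 182×213/394 = 98.39086
  Biography, Child: 182×181/394 = 83.60914
Contributions (O − E)²/E:
  (63 − 48.11421)²/48.11421 = 4.6054
  (26 − 40.88579)²/40.88579 = 5.4197
  (26 − 22.70558)²/22.70558 = 0.4780
  (16 − 19.29442)²/19.29442 = 0.5625
  (34 − 43.78934)²/43.78934 = 2.1885
  (47 − 37.21066)²/37.21066 = 2.5754
  (90 − 98.39086)²/98.39086 = 0.7156
  (92 − 83.60914)²/83.60914 = 0.8421
χ² = 4.6054 + 5.4197 + 0.4780 + 0.5625 + 2.1885 + 2.5754 + 0.7156 + 0.8421 = 17.387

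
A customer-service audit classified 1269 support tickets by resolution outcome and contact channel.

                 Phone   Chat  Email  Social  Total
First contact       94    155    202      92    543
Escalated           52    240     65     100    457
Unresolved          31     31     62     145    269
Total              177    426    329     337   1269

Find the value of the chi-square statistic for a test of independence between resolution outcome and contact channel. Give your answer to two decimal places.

Grand total N = 1269.
Expected counts (row total × column total / N):
  First contact, Phone: 543×177/1269 = 75.738
  First contact, Chat: 543×426/1269 = 182.284
  First contact, Email: 543×329/1269 = 140.778
  First contact, Social: 543×337/1269 = 144.201
  Escalated, Phone: 457×177/1269 = 63.742
  Escalated, Chat: 457×426/1269 = 153.414
  Escalated, Email: 457×329/1269 = 118.481
  Escalated, Social: 457×337/1269 = 121.362
  Unresolved, Phone: 269×177/1269 = 37.520
  Unresolved, Chat: 269×426/1269 = 90.303
  Unresolved, Email: 269×329/1269 = 69.741
  Unresolved, Social: 269×337/1269 = 71.437
Contributions (O − E)²/E:
  (94 − 75.738)²/75.738 = 4.4033
  (155 − 182.284)²/182.284 = 4.0838
  (202 − 140.778)²/140.778 = 26.6244
  (92 − 144.201)²/144.201 = 18.8968
  (52 − 63.742)²/63.742 = 2.1630
  (240 − 153.414)²/153.414 = 48.8687
  (65 − 118.481)²/118.481 = 24.1407
  (100 − 121.362)²/121.362 = 3.7601
  (31 − 37.520)²/37.520 = 1.1330
  (31 − 90.303)²/90.303 = 38.9449
  (62 − 69.741)²/69.741 = 0.8592
  (145 − 71.437)²/71.437 = 75.7523
χ² = 4.4033 + 4.0838 + 26.6244 + 18.8968 + 2.1630 + 48.8687 + 24.1407 + 3.7601 + 1.1330 + 38.9449 + 0.8592 + 75.7523 = 249.63

249.63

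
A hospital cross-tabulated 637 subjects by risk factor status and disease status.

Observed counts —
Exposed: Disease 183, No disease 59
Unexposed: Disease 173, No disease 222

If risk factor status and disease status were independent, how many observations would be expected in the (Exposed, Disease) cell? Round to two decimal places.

Row total (Exposed) = 242; column total (Disease) = 356; grand total N = 637.
Expected count = (row total × column total) / N = 242 × 356 / 637 = 135.25.

135.25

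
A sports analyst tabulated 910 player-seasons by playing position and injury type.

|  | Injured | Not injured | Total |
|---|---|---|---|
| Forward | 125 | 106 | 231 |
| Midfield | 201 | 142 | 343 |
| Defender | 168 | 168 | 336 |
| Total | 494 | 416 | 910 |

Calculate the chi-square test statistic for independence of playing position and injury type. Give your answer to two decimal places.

5.06

Grand total N = 910.
Expected counts (row total × column total / N):
  Forward, Injured: 231×494/910 = 125.400
  Forward, Not injured: 231×416/910 = 105.600
  Midfield, Injured: 343×494/910 = 186.200
  Midfield, Not injured: 343×416/910 = 156.800
  Defender, Injured: 336×494/910 = 182.400
  Defender, Not injured: 336×416/910 = 153.600
Contributions (O − E)²/E:
  (125 − 125.400)²/125.400 = 0.0013
  (106 − 105.600)²/105.600 = 0.0015
  (201 − 186.200)²/186.200 = 1.1764
  (142 − 156.800)²/156.800 = 1.3969
  (168 − 182.400)²/182.400 = 1.1368
  (168 − 153.600)²/153.600 = 1.3500
χ² = 0.0013 + 0.0015 + 1.1764 + 1.3969 + 1.1368 + 1.3500 = 5.06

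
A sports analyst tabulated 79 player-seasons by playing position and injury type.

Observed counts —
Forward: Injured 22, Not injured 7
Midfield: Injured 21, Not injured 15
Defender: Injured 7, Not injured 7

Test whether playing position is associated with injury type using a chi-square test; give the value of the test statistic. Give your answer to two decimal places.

Row totals: 29, 36, 14. Column totals: 50, 29. Grand total N = 79.
Expected counts (row total × column total / N):
  Forward, Injured: 29×50/79 = 18.354
  Forward, Not injured: 29×29/79 = 10.646
  Midfield, Injured: 36×50/79 = 22.785
  Midfield, Not injured: 36×29/79 = 13.215
  Defender, Injured: 14×50/79 = 8.861
  Defender, Not injured: 14×29/79 = 5.139
Contributions (O − E)²/E:
  (22 − 18.354)²/18.354 = 0.7243
  (7 − 10.646)²/10.646 = 1.2487
  (21 − 22.785)²/22.785 = 0.1398
  (15 − 13.215)²/13.215 = 0.2411
  (7 − 8.861)²/8.861 = 0.3908
  (7 − 5.139)²/5.139 = 0.6739
χ² = 0.7243 + 1.2487 + 0.1398 + 0.2411 + 0.3908 + 0.6739 = 3.42

3.42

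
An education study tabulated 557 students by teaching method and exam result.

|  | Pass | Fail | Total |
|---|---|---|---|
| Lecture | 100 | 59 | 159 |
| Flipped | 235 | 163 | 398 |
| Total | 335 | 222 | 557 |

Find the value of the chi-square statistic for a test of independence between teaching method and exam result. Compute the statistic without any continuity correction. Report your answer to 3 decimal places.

Grand total N = 557.
Expected counts (row total × column total / N):
  Lecture, Pass: 159×335/557 = 95.6284
  Lecture, Fail: 159×222/557 = 63.3716
  Flipped, Pass: 398×335/557 = 239.3716
  Flipped, Fail: 398×222/557 = 158.6284
Contributions (O − E)²/E:
  (100 − 95.6284)²/95.6284 = 0.1998
  (59 − 63.3716)²/63.3716 = 0.3016
  (235 − 239.3716)²/239.3716 = 0.0798
  (163 − 158.6284)²/158.6284 = 0.1205
χ² = 0.1998 + 0.3016 + 0.0798 + 0.1205 = 0.702

0.702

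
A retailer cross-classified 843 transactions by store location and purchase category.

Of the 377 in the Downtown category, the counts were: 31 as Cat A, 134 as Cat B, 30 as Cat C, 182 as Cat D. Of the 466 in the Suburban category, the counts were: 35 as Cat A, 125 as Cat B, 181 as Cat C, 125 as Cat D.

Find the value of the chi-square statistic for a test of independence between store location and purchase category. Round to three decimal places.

Row totals: 377, 466. Column totals: 66, 259, 211, 307. Grand total N = 843.
Expected counts (row total × column total / N):
  Downtown, Cat A: 377×66/843 = 29.5160
  Downtown, Cat B: 377×259/843 = 115.8280
  Downtown, Cat C: 377×211/843 = 94.3618
  Downtown, Cat D: 377×307/843 = 137.2942
  Suburban, Cat A: 466×66/843 = 36.4840
  Suburban, Cat B: 466×259/843 = 143.1720
  Suburban, Cat C: 466×211/843 = 116.6382
  Suburban, Cat D: 466×307/843 = 169.7058
Contributions (O − E)²/E:
  (31 − 29.5160)²/29.5160 = 0.0746
  (134 − 115.8280)²/115.8280 = 2.8510
  (30 − 94.3618)²/94.3618 = 43.8996
  (182 − 137.2942)²/137.2942 = 14.5571
  (35 − 36.4840)²/36.4840 = 0.0604
  (125 − 143.1720)²/143.1720 = 2.3065
  (181 − 116.6382)²/116.6382 = 35.5153
  (125 − 169.7058)²/169.7058 = 11.7769
χ² = 0.0746 + 2.8510 + 43.8996 + 14.5571 + 0.0604 + 2.3065 + 35.5153 + 11.7769 = 111.041

111.041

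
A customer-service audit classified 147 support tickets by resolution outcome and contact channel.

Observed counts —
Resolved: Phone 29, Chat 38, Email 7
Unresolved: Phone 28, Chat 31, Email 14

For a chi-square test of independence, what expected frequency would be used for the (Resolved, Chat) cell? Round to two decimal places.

Row total (Resolved) = 74; column total (Chat) = 69; grand total N = 147.
Expected count = (row total × column total) / N = 74 × 69 / 147 = 34.73.

34.73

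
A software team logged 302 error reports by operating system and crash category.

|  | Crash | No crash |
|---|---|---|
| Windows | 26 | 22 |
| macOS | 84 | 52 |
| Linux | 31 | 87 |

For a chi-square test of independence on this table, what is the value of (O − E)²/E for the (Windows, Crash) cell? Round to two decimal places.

0.57

Row total (Windows) = 48; column total (Crash) = 141; N = 302.
Expected count E = 48 × 141 / 302 = 22.411.
Contribution = (O − E)²/E = (26 − 22.411)² / 22.411 = 0.57.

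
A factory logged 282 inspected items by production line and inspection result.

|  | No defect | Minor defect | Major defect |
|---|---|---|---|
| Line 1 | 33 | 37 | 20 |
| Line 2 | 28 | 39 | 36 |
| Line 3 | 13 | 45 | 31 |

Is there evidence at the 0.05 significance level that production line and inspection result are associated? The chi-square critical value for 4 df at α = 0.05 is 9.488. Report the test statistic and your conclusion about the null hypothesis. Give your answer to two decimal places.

13.44; reject H₀

Row totals: 90, 103, 89. Column totals: 74, 121, 87. Grand total N = 282.
Expected counts (row total × column total / N):
  Line 1, No defect: 90×74/282 = 23.617
  Line 1, Minor defect: 90×121/282 = 38.617
  Line 1, Major defect: 90×87/282 = 27.766
  Line 2, No defect: 103×74/282 = 27.028
  Line 2, Minor defect: 103×121/282 = 44.195
  Line 2, Major defect: 103×87/282 = 31.777
  Line 3, No defect: 89×74/282 = 23.355
  Line 3, Minor defect: 89×121/282 = 38.188
  Line 3, Major defect: 89×87/282 = 27.457
Contributions (O − E)²/E:
  (33 − 23.617)²/23.617 = 3.7279
  (37 − 38.617)²/38.617 = 0.0677
  (20 − 27.766)²/27.766 = 2.1721
  (28 − 27.028)²/27.028 = 0.0350
  (39 − 44.195)²/44.195 = 0.6107
  (36 − 31.777)²/31.777 = 0.5612
  (13 − 23.355)²/23.355 = 4.5911
  (45 − 38.188)²/38.188 = 1.2151
  (31 − 27.457)²/27.457 = 0.4572
χ² = 3.7279 + 0.0677 + 2.1721 + 0.0350 + 0.6107 + 0.5612 + 4.5911 + 1.2151 + 0.4572 = 13.44
df = (3−1)(3−1) = 4. Since 13.44 > 9.488, reject the null hypothesis of independence at α = 0.05.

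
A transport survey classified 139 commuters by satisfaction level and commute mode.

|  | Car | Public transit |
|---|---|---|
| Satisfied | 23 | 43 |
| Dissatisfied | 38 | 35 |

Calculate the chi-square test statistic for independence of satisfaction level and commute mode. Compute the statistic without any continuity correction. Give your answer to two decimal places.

4.17

Row totals: 66, 73. Column totals: 61, 78. Grand total N = 139.
Expected counts (row total × column total / N):
  Satisfied, Car: 66×61/139 = 28.964
  Satisfied, Public transit: 66×78/139 = 37.036
  Dissatisfied, Car: 73×61/139 = 32.036
  Dissatisfied, Public transit: 73×78/139 = 40.964
Contributions (O − E)²/E:
  (23 − 28.964)²/28.964 = 1.2281
  (43 − 37.036)²/37.036 = 0.9604
  (38 − 32.036)²/32.036 = 1.1103
  (35 − 40.964)²/40.964 = 0.8683
χ² = 1.2281 + 0.9604 + 1.1103 + 0.8683 = 4.17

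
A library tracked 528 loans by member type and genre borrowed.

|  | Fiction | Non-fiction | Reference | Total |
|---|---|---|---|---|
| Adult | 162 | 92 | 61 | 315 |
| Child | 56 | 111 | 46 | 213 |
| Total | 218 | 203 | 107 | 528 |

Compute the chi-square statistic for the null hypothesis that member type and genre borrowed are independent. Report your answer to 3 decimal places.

Grand total N = 528.
Expected counts (row total × column total / N):
  Adult, Fiction: 315×218/528 = 130.0568
  Adult, Non-fiction: 315×203/528 = 121.1080
  Adult, Reference: 315×107/528 = 63.8352
  Child, Fiction: 213×218/528 = 87.9432
  Child, Non-fiction: 213×203/528 = 81.8920
  Child, Reference: 213×107/528 = 43.1648
Contributions (O − E)²/E:
  (162 − 130.0568)²/130.0568 = 7.8456
  (92 − 121.1080)²/121.1080 = 6.9960
  (61 − 63.8352)²/63.8352 = 0.1259
  (56 − 87.9432)²/87.9432 = 11.6026
  (111 − 81.8920)²/81.8920 = 10.3463
  (46 − 43.1648)²/43.1648 = 0.1862
χ² = 7.8456 + 6.9960 + 0.1259 + 11.6026 + 10.3463 + 0.1862 = 37.103

37.103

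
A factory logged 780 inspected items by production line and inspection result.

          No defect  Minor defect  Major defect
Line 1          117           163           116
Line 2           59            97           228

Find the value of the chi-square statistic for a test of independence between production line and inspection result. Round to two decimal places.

72.17

Row totals: 396, 384. Column totals: 176, 260, 344. Grand total N = 780.
Expected counts (row total × column total / N):
  Line 1, No defect: 396×176/780 = 89.3538
  Line 1, Minor defect: 396×260/780 = 132.0000
  Line 1, Major defect: 396×344/780 = 174.6462
  Line 2, No defect: 384×176/780 = 86.6462
  Line 2, Minor defect: 384×260/780 = 128.0000
  Line 2, Major defect: 384×344/780 = 169.3538
Contributions (O − E)²/E:
  (117 − 89.3538)²/89.3538 = 8.5538
  (163 − 132.0000)²/132.0000 = 7.2803
  (116 − 174.6462)²/174.6462 = 19.6934
  (59 − 86.6462)²/86.6462 = 8.8211
  (97 − 128.0000)²/128.0000 = 7.5078
  (228 − 169.3538)²/169.3538 = 20.3088
χ² = 8.5538 + 7.2803 + 19.6934 + 8.8211 + 7.5078 + 20.3088 = 72.17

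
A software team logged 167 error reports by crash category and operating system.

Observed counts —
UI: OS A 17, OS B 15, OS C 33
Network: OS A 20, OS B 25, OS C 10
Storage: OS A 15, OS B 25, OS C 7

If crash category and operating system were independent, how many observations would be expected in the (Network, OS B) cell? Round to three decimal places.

21.407

Row total (Network) = 55; column total (OS B) = 65; grand total N = 167.
Expected count = (row total × column total) / N = 55 × 65 / 167 = 21.407.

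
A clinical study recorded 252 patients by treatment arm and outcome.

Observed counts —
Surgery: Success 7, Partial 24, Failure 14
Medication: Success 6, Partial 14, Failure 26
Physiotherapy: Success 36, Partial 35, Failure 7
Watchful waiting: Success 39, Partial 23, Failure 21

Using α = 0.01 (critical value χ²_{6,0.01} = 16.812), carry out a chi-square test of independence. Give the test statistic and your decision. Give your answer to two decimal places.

48.78; reject H₀

Row totals: 45, 46, 78, 83. Column totals: 88, 96, 68. Grand total N = 252.
Expected counts (row total × column total / N):
  Surgery, Success: 45×88/252 = 15.714
  Surgery, Partial: 45×96/252 = 17.143
  Surgery, Failure: 45×68/252 = 12.143
  Medication, Success: 46×88/252 = 16.063
  Medication, Partial: 46×96/252 = 17.524
  Medication, Failure: 46×68/252 = 12.413
  Physiotherapy, Success: 78×88/252 = 27.238
  Physiotherapy, Partial: 78×96/252 = 29.714
  Physiotherapy, Failure: 78×68/252 = 21.048
  Watchful waiting, Success: 83×88/252 = 28.984
  Watchful waiting, Partial: 83×96/252 = 31.619
  Watchful waiting, Failure: 83×68/252 = 22.397
Contributions (O − E)²/E:
  (7 − 15.714)²/15.714 = 4.8322
  (24 − 17.143)²/17.143 = 2.7427
  (14 − 12.143)²/12.143 = 0.2840
  (6 − 16.063)²/16.063 = 6.3042
  (14 − 17.524)²/17.524 = 0.7087
  (26 − 12.413)²/12.413 = 14.8720
  (36 − 27.238)²/27.238 = 2.8186
  (35 − 29.714)²/29.714 = 0.9404
  (7 − 21.048)²/21.048 = 9.3760
  (39 − 28.984)²/28.984 = 3.4612
  (23 − 31.619)²/31.619 = 2.3494
  (21 − 22.397)²/22.397 = 0.0871
χ² = 4.8322 + 2.7427 + 0.2840 + 6.3042 + 0.7087 + 14.8720 + 2.8186 + 0.9404 + 9.3760 + 3.4612 + 2.3494 + 0.0871 = 48.78
df = (4−1)(3−1) = 6. Since 48.78 > 16.812, reject the null hypothesis of independence at α = 0.01.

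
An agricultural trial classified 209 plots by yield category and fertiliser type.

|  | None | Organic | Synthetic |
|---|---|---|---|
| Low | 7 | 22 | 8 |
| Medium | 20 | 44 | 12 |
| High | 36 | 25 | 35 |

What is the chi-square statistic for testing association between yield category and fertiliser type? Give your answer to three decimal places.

23.403

Row totals: 37, 76, 96. Column totals: 63, 91, 55. Grand total N = 209.
Expected counts (row total × column total / N):
  Low, None: 37×63/209 = 11.15311
  Low, Organic: 37×91/209 = 16.11005
  Low, Synthetic: 37×55/209 = 9.73684
  Medium, None: 76×63/209 = 22.90909
  Medium, Organic: 76×91/209 = 33.09091
  Medium, Synthetic: 76×55/209 = 20.00000
  High, None: 96×63/209 = 28.93780
  High, Organic: 96×91/209 = 41.79904
  High, Synthetic: 96×55/209 = 25.26316
Contributions (O − E)²/E:
  (7 − 11.15311)²/11.15311 = 1.5465
  (22 − 16.11005)²/16.11005 = 2.1534
  (8 − 9.73684)²/9.73684 = 0.3098
  (20 − 22.90909)²/22.90909 = 0.3694
  (44 − 33.09091)²/33.09091 = 3.5964
  (12 − 20.00000)²/20.00000 = 3.2000
  (36 − 28.93780)²/28.93780 = 1.7235
  (25 − 41.79904)²/41.79904 = 6.7515
  (35 − 25.26316)²/25.26316 = 3.7527
χ² = 1.5465 + 2.1534 + 0.3098 + 0.3694 + 3.5964 + 3.2000 + 1.7235 + 6.7515 + 3.7527 = 23.403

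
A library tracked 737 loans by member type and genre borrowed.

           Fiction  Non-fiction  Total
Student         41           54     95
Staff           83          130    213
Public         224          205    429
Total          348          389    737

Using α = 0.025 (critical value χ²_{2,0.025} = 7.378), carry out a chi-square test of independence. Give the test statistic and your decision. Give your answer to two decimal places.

Grand total N = 737.
Expected counts (row total × column total / N):
  Student, Fiction: 95×348/737 = 44.858
  Student, Non-fiction: 95×389/737 = 50.142
  Staff, Fiction: 213×348/737 = 100.575
  Staff, Non-fiction: 213×389/737 = 112.425
  Public, Fiction: 429×348/737 = 202.567
  Public, Non-fiction: 429×389/737 = 226.433
Contributions (O − E)²/E:
  (41 − 44.858)²/44.858 = 0.3318
  (54 − 50.142)²/50.142 = 0.2968
  (83 − 100.575)²/100.575 = 3.0711
  (130 − 112.425)²/112.425 = 2.7474
  (224 − 202.567)²/202.567 = 2.2678
  (205 − 226.433)²/226.433 = 2.0287
χ² = 0.3318 + 0.2968 + 3.0711 + 2.7474 + 2.2678 + 2.0287 = 10.74
df = (3−1)(2−1) = 2. Since 10.74 > 7.378, reject the null hypothesis of independence at α = 0.025.

10.74; reject H₀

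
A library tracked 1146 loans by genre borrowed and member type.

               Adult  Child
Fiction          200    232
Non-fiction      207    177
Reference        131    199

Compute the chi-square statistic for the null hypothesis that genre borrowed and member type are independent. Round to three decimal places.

14.505

Row totals: 432, 384, 330. Column totals: 538, 608. Grand total N = 1146.
Expected counts (row total × column total / N):
  Fiction, Adult: 432×538/1146 = 202.80628
  Fiction, Child: 432×608/1146 = 229.19372
  Non-fiction, Adult: 384×538/1146 = 180.27225
  Non-fiction, Child: 384×608/1146 = 203.72775
  Reference, Adult: 330×538/1146 = 154.92147
  Reference, Child: 330×608/1146 = 175.07853
Contributions (O − E)²/E:
  (200 − 202.80628)²/202.80628 = 0.0388
  (232 − 229.19372)²/229.19372 = 0.0344
  (207 − 180.27225)²/180.27225 = 3.9627
  (177 − 203.72775)²/203.72775 = 3.5065
  (131 − 154.92147)²/154.92147 = 3.6937
  (199 − 175.07853)²/175.07853 = 3.2685
χ² = 0.0388 + 0.0344 + 3.9627 + 3.5065 + 3.6937 + 3.2685 = 14.505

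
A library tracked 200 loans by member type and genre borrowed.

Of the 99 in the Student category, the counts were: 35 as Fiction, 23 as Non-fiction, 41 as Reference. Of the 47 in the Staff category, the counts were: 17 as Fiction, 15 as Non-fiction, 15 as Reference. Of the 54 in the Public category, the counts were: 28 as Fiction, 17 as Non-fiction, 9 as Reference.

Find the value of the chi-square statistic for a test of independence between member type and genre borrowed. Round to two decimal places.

10.49

Row totals: 99, 47, 54. Column totals: 80, 55, 65. Grand total N = 200.
Expected counts (row total × column total / N):
  Student, Fiction: 99×80/200 = 39.600
  Student, Non-fiction: 99×55/200 = 27.225
  Student, Reference: 99×65/200 = 32.175
  Staff, Fiction: 47×80/200 = 18.800
  Staff, Non-fiction: 47×55/200 = 12.925
  Staff, Reference: 47×65/200 = 15.275
  Public, Fiction: 54×80/200 = 21.600
  Public, Non-fiction: 54×55/200 = 14.850
  Public, Reference: 54×65/200 = 17.550
Contributions (O − E)²/E:
  (35 − 39.600)²/39.600 = 0.5343
  (23 − 27.225)²/27.225 = 0.6557
  (41 − 32.175)²/32.175 = 2.4205
  (17 − 18.800)²/18.800 = 0.1723
  (15 − 12.925)²/12.925 = 0.3331
  (15 − 15.275)²/15.275 = 0.0050
  (28 − 21.600)²/21.600 = 1.8963
  (17 − 14.850)²/14.850 = 0.3113
  (9 − 17.550)²/17.550 = 4.1654
χ² = 0.5343 + 0.6557 + 2.4205 + 0.1723 + 0.3331 + 0.0050 + 1.8963 + 0.3113 + 4.1654 = 10.49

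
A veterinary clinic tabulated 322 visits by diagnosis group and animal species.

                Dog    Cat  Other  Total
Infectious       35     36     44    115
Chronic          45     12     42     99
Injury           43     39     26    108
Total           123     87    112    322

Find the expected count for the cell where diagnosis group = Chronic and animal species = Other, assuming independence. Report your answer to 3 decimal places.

Row total (Chronic) = 99; column total (Other) = 112; grand total N = 322.
Expected count = (row total × column total) / N = 99 × 112 / 322 = 34.435.

34.435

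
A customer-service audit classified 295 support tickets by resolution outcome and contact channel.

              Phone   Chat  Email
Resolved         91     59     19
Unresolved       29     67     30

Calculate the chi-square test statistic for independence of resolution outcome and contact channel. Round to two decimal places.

29.37

Row totals: 169, 126. Column totals: 120, 126, 49. Grand total N = 295.
Expected counts (row total × column total / N):
  Resolved, Phone: 169×120/295 = 68.746
  Resolved, Chat: 169×126/295 = 72.183
  Resolved, Email: 169×49/295 = 28.071
  Unresolved, Phone: 126×120/295 = 51.254
  Unresolved, Chat: 126×126/295 = 53.817
  Unresolved, Email: 126×49/295 = 20.929
Contributions (O − E)²/E:
  (91 − 68.746)²/68.746 = 7.2039
  (59 − 72.183)²/72.183 = 2.4077
  (19 − 28.071)²/28.071 = 2.9312
  (29 − 51.254)²/51.254 = 9.6625
  (67 − 53.817)²/53.817 = 3.2293
  (30 − 20.929)²/20.929 = 3.9315
χ² = 7.2039 + 2.4077 + 2.9312 + 9.6625 + 3.2293 + 3.9315 = 29.37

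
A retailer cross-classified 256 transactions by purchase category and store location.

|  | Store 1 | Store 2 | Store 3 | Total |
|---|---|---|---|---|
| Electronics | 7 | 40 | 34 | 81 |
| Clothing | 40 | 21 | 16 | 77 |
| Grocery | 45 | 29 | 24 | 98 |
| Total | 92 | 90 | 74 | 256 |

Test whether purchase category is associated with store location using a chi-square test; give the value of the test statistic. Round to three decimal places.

39.096

Grand total N = 256.
Expected counts (row total × column total / N):
  Electronics, Store 1: 81×92/256 = 29.1094
  Electronics, Store 2: 81×90/256 = 28.4766
  Electronics, Store 3: 81×74/256 = 23.4141
  Clothing, Store 1: 77×92/256 = 27.6719
  Clothing, Store 2: 77×90/256 = 27.0703
  Clothing, Store 3: 77×74/256 = 22.2578
  Grocery, Store 1: 98×92/256 = 35.2188
  Grocery, Store 2: 98×90/256 = 34.4531
  Grocery, Store 3: 98×74/256 = 28.3281
Contributions (O − E)²/E:
  (7 − 29.1094)²/29.1094 = 16.7927
  (40 − 28.4766)²/28.4766 = 4.6631
  (34 − 23.4141)²/23.4141 = 4.7861
  (40 − 27.6719)²/27.6719 = 5.4923
  (21 − 27.0703)²/27.0703 = 1.3612
  (16 − 22.2578)²/22.2578 = 1.7594
  (45 − 35.2188)²/35.2188 = 2.7165
  (29 − 34.4531)²/34.4531 = 0.8631
  (24 − 28.3281)²/28.3281 = 0.6613
χ² = 16.7927 + 4.6631 + 4.7861 + 5.4923 + 1.3612 + 1.7594 + 2.7165 + 0.8631 + 0.6613 = 39.096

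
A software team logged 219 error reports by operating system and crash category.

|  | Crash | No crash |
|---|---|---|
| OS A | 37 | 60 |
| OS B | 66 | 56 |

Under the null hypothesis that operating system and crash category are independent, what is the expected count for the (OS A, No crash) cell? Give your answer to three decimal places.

51.379

Row total (OS A) = 97; column total (No crash) = 116; grand total N = 219.
Expected count = (row total × column total) / N = 97 × 116 / 219 = 51.379.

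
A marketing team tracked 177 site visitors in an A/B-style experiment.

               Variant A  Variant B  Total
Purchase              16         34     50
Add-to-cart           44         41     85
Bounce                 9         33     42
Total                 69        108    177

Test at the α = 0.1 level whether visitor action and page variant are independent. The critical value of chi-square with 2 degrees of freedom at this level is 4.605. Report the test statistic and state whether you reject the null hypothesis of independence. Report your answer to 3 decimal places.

Grand total N = 177.
Expected counts (row total × column total / N):
  Purchase, Variant A: 50×69/177 = 19.4915
  Purchase, Variant B: 50×108/177 = 30.5085
  Add-to-cart, Variant A: 85×69/177 = 33.1356
  Add-to-cart, Variant B: 85×108/177 = 51.8644
  Bounce, Variant A: 42×69/177 = 16.3729
  Bounce, Variant B: 42×108/177 = 25.6271
Contributions (O − E)²/E:
  (16 − 19.4915)²/19.4915 = 0.6254
  (34 − 30.5085)²/30.5085 = 0.3996
  (44 − 33.1356)²/33.1356 = 3.5622
  (41 − 51.8644)²/51.8644 = 2.2758
  (9 − 16.3729)²/16.3729 = 3.3201
  (33 − 25.6271)²/25.6271 = 2.1212
χ² = 0.6254 + 0.3996 + 3.5622 + 2.2758 + 3.3201 + 2.1212 = 12.304
df = (3−1)(2−1) = 2. Since 12.304 > 4.605, reject the null hypothesis of independence at α = 0.1.

12.304; reject H₀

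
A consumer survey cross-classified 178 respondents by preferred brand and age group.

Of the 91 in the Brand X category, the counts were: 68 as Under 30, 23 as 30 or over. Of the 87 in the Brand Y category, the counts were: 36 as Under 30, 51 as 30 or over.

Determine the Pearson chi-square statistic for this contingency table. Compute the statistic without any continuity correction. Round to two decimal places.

Row totals: 91, 87. Column totals: 104, 74. Grand total N = 178.
Expected counts (row total × column total / N):
  Brand X, Under 30: 91×104/178 = 53.169
  Brand X, 30 or over: 91×74/178 = 37.831
  Brand Y, Under 30: 87×104/178 = 50.831
  Brand Y, 30 or over: 87×74/178 = 36.169
Contributions (O − E)²/E:
  (68 − 53.169)²/53.169 = 4.1370
  (23 − 37.831)²/37.831 = 5.8142
  (36 − 50.831)²/50.831 = 4.3273
  (51 − 36.169)²/36.169 = 6.0814
χ² = 4.1370 + 5.8142 + 4.3273 + 6.0814 = 20.36

20.36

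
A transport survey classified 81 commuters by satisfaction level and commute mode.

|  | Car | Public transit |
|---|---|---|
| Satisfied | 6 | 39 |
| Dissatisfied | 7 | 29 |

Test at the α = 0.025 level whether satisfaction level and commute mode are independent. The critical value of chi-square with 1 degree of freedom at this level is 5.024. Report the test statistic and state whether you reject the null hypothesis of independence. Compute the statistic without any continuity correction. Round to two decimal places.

Row totals: 45, 36. Column totals: 13, 68. Grand total N = 81.
Expected counts (row total × column total / N):
  Satisfied, Car: 45×13/81 = 7.222
  Satisfied, Public transit: 45×68/81 = 37.778
  Dissatisfied, Car: 36×13/81 = 5.778
  Dissatisfied, Public transit: 36×68/81 = 30.222
Contributions (O − E)²/E:
  (6 − 7.222)²/7.222 = 0.2068
  (39 − 37.778)²/37.778 = 0.0395
  (7 − 5.778)²/5.778 = 0.2584
  (29 − 30.222)²/30.222 = 0.0494
χ² = 0.2068 + 0.0395 + 0.2584 + 0.0494 = 0.55
df = (2−1)(2−1) = 1. Since 0.55 < 5.024, fail to reject the null hypothesis of independence at α = 0.025.

0.55; fail to reject H₀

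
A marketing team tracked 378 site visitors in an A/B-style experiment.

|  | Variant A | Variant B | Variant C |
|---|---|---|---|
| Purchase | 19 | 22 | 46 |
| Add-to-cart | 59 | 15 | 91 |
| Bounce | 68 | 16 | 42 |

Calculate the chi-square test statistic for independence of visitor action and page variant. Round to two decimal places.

33.18

Row totals: 87, 165, 126. Column totals: 146, 53, 179. Grand total N = 378.
Expected counts (row total × column total / N):
  Purchase, Variant A: 87×146/378 = 33.603
  Purchase, Variant B: 87×53/378 = 12.198
  Purchase, Variant C: 87×179/378 = 41.198
  Add-to-cart, Variant A: 165×146/378 = 63.730
  Add-to-cart, Variant B: 165×53/378 = 23.135
  Add-to-cart, Variant C: 165×179/378 = 78.135
  Bounce, Variant A: 126×146/378 = 48.667
  Bounce, Variant B: 126×53/378 = 17.667
  Bounce, Variant C: 126×179/378 = 59.667
Contributions (O − E)²/E:
  (19 − 33.603)²/33.603 = 6.3461
  (22 − 12.198)²/12.198 = 7.8766
  (46 − 41.198)²/41.198 = 0.5597
  (59 − 63.730)²/63.730 = 0.3511
  (15 − 23.135)²/23.135 = 2.8605
  (91 − 78.135)²/78.135 = 2.1182
  (68 − 48.667)²/48.667 = 7.6800
  (16 − 17.667)²/17.667 = 0.1573
  (42 − 59.667)²/59.667 = 5.2311
χ² = 6.3461 + 7.8766 + 0.5597 + 0.3511 + 2.8605 + 2.1182 + 7.6800 + 0.1573 + 5.2311 = 33.18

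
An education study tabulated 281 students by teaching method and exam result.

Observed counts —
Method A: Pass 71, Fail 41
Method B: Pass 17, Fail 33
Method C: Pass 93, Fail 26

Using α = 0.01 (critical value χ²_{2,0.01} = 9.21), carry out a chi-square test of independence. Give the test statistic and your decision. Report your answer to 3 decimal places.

Row totals: 112, 50, 119. Column totals: 181, 100. Grand total N = 281.
Expected counts (row total × column total / N):
  Method A, Pass: 112×181/281 = 72.14235
  Method A, Fail: 112×100/281 = 39.85765
  Method B, Pass: 50×181/281 = 32.20641
  Method B, Fail: 50×100/281 = 17.79359
  Method C, Pass: 119×181/281 = 76.65125
  Method C, Fail: 119×100/281 = 42.34875
Contributions (O − E)²/E:
  (71 − 72.14235)²/72.14235 = 0.0181
  (41 − 39.85765)²/39.85765 = 0.0327
  (17 − 32.20641)²/32.20641 = 7.1798
  (33 − 17.79359)²/17.79359 = 12.9954
  (93 − 76.65125)²/76.65125 = 3.4870
  (26 − 42.34875)²/42.34875 = 6.3114
χ² = 0.0181 + 0.0327 + 7.1798 + 12.9954 + 3.4870 + 6.3114 = 30.024
df = (3−1)(2−1) = 2. Since 30.024 > 9.21, reject the null hypothesis of independence at α = 0.01.

30.024; reject H₀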